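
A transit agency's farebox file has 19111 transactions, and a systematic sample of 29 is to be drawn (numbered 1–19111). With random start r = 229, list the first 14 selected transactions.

229, 888, 1547, 2206, 2865, 3524, 4183, 4842, 5501, 6160, 6819, 7478, 8137, 8796

k = N/n = 19111/29 = 659
transaction 1: 229
transaction 2: 229 + 659 = 888
transaction 3: 888 + 659 = 1547
transaction 4: 1547 + 659 = 2206
transaction 5: 2206 + 659 = 2865
transaction 6: 2865 + 659 = 3524
transaction 7: 3524 + 659 = 4183
transaction 8: 4183 + 659 = 4842
transaction 9: 4842 + 659 = 5501
transaction 10: 5501 + 659 = 6160
transaction 11: 6160 + 659 = 6819
transaction 12: 6819 + 659 = 7478
transaction 13: 7478 + 659 = 8137
transaction 14: 8137 + 659 = 8796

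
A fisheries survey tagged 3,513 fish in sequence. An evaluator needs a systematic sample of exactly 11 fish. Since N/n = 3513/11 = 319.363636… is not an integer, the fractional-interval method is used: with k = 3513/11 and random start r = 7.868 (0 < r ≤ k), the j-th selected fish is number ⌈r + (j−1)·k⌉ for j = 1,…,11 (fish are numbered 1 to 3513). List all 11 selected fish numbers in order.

8, 328, 647, 966, 1286, 1605, 1925, 2244, 2563, 2883, 3202

j=1: r + 0k = 7.868 → ⌈·⌉ = 8
j=2: r + 1k = 327.231636… → ⌈·⌉ = 328
j=3: r + 2k = 646.595272… → ⌈·⌉ = 647
j=4: r + 3k = 965.958909… → ⌈·⌉ = 966
j=5: r + 4k = 1285.322545… → ⌈·⌉ = 1286
j=6: r + 5k = 1604.686181… → ⌈·⌉ = 1605
j=7: r + 6k = 1924.049818… → ⌈·⌉ = 1925
j=8: r + 7k = 2243.413454… → ⌈·⌉ = 2244
j=9: r + 8k = 2562.777090… → ⌈·⌉ = 2563
j=10: r + 9k = 2882.140727… → ⌈·⌉ = 2883
j=11: r + 10k = 3201.504363… → ⌈·⌉ = 3202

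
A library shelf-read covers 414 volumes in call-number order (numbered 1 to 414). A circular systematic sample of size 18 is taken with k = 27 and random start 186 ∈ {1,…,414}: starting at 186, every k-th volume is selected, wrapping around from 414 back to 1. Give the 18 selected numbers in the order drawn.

186, 213, 240, 267, 294, 321, 348, 375, 402, 15, 42, 69, 96, 123, 150, 177, 204, 231

Selection 1: 186
Selection 2: 186 + 27 = 213
Selection 3: 213 + 27 = 240
Selection 4: 240 + 27 = 267
Selection 5: 267 + 27 = 294
Selection 6: 294 + 27 = 321
Selection 7: 321 + 27 = 348
Selection 8: 348 + 27 = 375
Selection 9: 375 + 27 = 402
Selection 10: 402 + 27 = 429 → 429 − 414 = 15
Selection 11: 15 + 27 = 42
Selection 12: 42 + 27 = 69
Selection 13: 69 + 27 = 96
Selection 14: 96 + 27 = 123
Selection 15: 123 + 27 = 150
Selection 16: 150 + 27 = 177
Selection 17: 177 + 27 = 204
Selection 18: 204 + 27 = 231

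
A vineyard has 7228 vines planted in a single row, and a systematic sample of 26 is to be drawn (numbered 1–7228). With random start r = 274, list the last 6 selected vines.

5834, 6112, 6390, 6668, 6946, 7224

k = N/n = 7228/26 = 278
21st selection = 274 + 20×278 = 5834
22nd: 5834 + 278 = 6112
23rd: 6112 + 278 = 6390
24th: 6390 + 278 = 6668
25th: 6668 + 278 = 6946
26th: 6946 + 278 = 7224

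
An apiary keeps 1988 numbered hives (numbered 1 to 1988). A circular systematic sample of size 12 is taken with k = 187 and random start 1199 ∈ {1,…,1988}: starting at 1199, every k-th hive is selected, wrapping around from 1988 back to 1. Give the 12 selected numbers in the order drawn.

Selection 1: 1199
Selection 2: 1199 + 187 = 1386
Selection 3: 1386 + 187 = 1573
Selection 4: 1573 + 187 = 1760
Selection 5: 1760 + 187 = 1947
Selection 6: 1947 + 187 = 2134 → 2134 − 1988 = 146
Selection 7: 146 + 187 = 333
Selection 8: 333 + 187 = 520
Selection 9: 520 + 187 = 707
Selection 10: 707 + 187 = 894
Selection 11: 894 + 187 = 1081
Selection 12: 1081 + 187 = 1268

1199, 1386, 1573, 1760, 1947, 146, 333, 520, 707, 894, 1081, 1268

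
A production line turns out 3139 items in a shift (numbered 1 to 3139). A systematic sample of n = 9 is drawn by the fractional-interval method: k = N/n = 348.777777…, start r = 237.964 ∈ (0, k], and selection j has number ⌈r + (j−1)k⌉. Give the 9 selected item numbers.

238, 587, 936, 1285, 1634, 1982, 2331, 2680, 3029

j=1: r + 0k = 237.964 → ⌈·⌉ = 238
j=2: r + 1k = 586.741777… → ⌈·⌉ = 587
j=3: r + 2k = 935.519555… → ⌈·⌉ = 936
j=4: r + 3k = 1284.297333… → ⌈·⌉ = 1285
j=5: r + 4k = 1633.075111… → ⌈·⌉ = 1634
j=6: r + 5k = 1981.852888… → ⌈·⌉ = 1982
j=7: r + 6k = 2330.630666… → ⌈·⌉ = 2331
j=8: r + 7k = 2679.408444… → ⌈·⌉ = 2680
j=9: r + 8k = 3028.186222… → ⌈·⌉ = 3029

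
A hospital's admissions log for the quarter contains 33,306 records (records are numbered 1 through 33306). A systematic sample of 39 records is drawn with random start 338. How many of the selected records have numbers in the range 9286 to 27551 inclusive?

k = 33306/39 = 854
First selection ≥ 9286: 338 + ⌈(9286−338)/854⌉·854 = 338 + 11×854 = 9732
Last selection ≤ 27551: 338 + ⌊(27551−338)/854⌋·854 = 338 + 31×854 = 26812
Count = 31 − 11 + 1 = 21

21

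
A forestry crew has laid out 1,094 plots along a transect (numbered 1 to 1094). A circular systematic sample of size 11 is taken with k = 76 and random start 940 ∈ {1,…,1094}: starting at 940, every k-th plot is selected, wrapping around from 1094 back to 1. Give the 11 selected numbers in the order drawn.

940, 1016, 1092, 74, 150, 226, 302, 378, 454, 530, 606

Selection 1: 940
Selection 2: 940 + 76 = 1016
Selection 3: 1016 + 76 = 1092
Selection 4: 1092 + 76 = 1168 → 1168 − 1094 = 74
Selection 5: 74 + 76 = 150
Selection 6: 150 + 76 = 226
Selection 7: 226 + 76 = 302
Selection 8: 302 + 76 = 378
Selection 9: 378 + 76 = 454
Selection 10: 454 + 76 = 530
Selection 11: 530 + 76 = 606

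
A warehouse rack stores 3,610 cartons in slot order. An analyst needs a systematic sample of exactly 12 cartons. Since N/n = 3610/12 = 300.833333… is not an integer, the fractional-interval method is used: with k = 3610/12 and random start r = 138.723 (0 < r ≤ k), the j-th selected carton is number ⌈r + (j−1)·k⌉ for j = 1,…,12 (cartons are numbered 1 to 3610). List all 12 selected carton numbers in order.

j=1: r + 0k = 138.723 → ⌈·⌉ = 139
j=2: r + 1k = 439.556333… → ⌈·⌉ = 440
j=3: r + 2k = 740.389666… → ⌈·⌉ = 741
j=4: r + 3k = 1041.223 → ⌈·⌉ = 1042
j=5: r + 4k = 1342.056333… → ⌈·⌉ = 1343
j=6: r + 5k = 1642.889666… → ⌈·⌉ = 1643
j=7: r + 6k = 1943.723 → ⌈·⌉ = 1944
j=8: r + 7k = 2244.556333… → ⌈·⌉ = 2245
j=9: r + 8k = 2545.389666… → ⌈·⌉ = 2546
j=10: r + 9k = 2846.223 → ⌈·⌉ = 2847
j=11: r + 10k = 3147.056333… → ⌈·⌉ = 3148
j=12: r + 11k = 3447.889666… → ⌈·⌉ = 3448

139, 440, 741, 1042, 1343, 1643, 1944, 2245, 2546, 2847, 3148, 3448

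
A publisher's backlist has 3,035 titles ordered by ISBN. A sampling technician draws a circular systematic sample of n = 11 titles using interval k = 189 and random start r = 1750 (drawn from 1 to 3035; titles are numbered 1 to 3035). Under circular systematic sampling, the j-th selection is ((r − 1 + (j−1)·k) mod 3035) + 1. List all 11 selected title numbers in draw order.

Selection 1: 1750
Selection 2: 1750 + 189 = 1939
Selection 3: 1939 + 189 = 2128
Selection 4: 2128 + 189 = 2317
Selection 5: 2317 + 189 = 2506
Selection 6: 2506 + 189 = 2695
Selection 7: 2695 + 189 = 2884
Selection 8: 2884 + 189 = 3073 → 3073 − 3035 = 38
Selection 9: 38 + 189 = 227
Selection 10: 227 + 189 = 416
Selection 11: 416 + 189 = 605

1750, 1939, 2128, 2317, 2506, 2695, 2884, 38, 227, 416, 605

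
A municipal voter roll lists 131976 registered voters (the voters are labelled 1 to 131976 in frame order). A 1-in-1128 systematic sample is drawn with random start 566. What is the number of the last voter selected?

k = 1128
117th selection = r + (117−1)·k = 566 + 116×1128 = 566 + 130848 = 131414

131414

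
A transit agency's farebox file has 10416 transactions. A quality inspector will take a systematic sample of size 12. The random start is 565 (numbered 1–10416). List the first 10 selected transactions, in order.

565, 1433, 2301, 3169, 4037, 4905, 5773, 6641, 7509, 8377

k = N/n = 10416/12 = 868
transaction 1: 565
transaction 2: 565 + 868 = 1433
transaction 3: 1433 + 868 = 2301
transaction 4: 2301 + 868 = 3169
transaction 5: 3169 + 868 = 4037
transaction 6: 4037 + 868 = 4905
transaction 7: 4905 + 868 = 5773
transaction 8: 5773 + 868 = 6641
transaction 9: 6641 + 868 = 7509
transaction 10: 7509 + 868 = 8377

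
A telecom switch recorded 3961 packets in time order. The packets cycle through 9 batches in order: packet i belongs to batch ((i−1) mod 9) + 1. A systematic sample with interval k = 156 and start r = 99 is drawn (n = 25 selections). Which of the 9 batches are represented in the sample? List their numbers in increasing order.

3, 6, 9

Consecutive selections differ by k = 156, so their batch numbers differ by 156 mod 9 = 3.
gcd(156, 9) = 3, so the sample visits 9/3 = 3 distinct residues mod 9.
Start 99 is batch 9; the batches hit are 3, 6, 9.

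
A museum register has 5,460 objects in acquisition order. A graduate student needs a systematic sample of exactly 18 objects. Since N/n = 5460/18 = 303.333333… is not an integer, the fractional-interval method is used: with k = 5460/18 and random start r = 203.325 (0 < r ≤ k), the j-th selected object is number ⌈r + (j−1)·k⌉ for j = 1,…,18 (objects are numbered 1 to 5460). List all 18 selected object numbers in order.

204, 507, 810, 1114, 1417, 1720, 2024, 2327, 2630, 2934, 3237, 3540, 3844, 4147, 4450, 4754, 5057, 5360

j=1: r + 0k = 203.325 → ⌈·⌉ = 204
j=2: r + 1k = 506.658333… → ⌈·⌉ = 507
j=3: r + 2k = 809.991666… → ⌈·⌉ = 810
j=4: r + 3k = 1113.325 → ⌈·⌉ = 1114
j=5: r + 4k = 1416.658333… → ⌈·⌉ = 1417
j=6: r + 5k = 1719.991666… → ⌈·⌉ = 1720
j=7: r + 6k = 2023.325 → ⌈·⌉ = 2024
j=8: r + 7k = 2326.658333… → ⌈·⌉ = 2327
j=9: r + 8k = 2629.991666… → ⌈·⌉ = 2630
j=10: r + 9k = 2933.325 → ⌈·⌉ = 2934
j=11: r + 10k = 3236.658333… → ⌈·⌉ = 3237
j=12: r + 11k = 3539.991666… → ⌈·⌉ = 3540
j=13: r + 12k = 3843.325 → ⌈·⌉ = 3844
j=14: r + 13k = 4146.658333… → ⌈·⌉ = 4147
j=15: r + 14k = 4449.991666… → ⌈·⌉ = 4450
j=16: r + 15k = 4753.325 → ⌈·⌉ = 4754
j=17: r + 16k = 5056.658333… → ⌈·⌉ = 5057
j=18: r + 17k = 5359.991666… → ⌈·⌉ = 5360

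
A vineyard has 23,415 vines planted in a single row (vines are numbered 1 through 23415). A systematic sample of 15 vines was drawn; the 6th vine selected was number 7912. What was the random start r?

k = 23415/15 = 1561
r = 7912 − (6−1)×1561 = 7912 − 7805 = 107

107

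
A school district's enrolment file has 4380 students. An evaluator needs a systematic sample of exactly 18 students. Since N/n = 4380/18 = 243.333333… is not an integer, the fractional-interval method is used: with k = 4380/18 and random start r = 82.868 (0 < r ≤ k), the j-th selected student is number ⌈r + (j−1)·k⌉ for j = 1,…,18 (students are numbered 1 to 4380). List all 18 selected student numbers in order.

83, 327, 570, 813, 1057, 1300, 1543, 1787, 2030, 2273, 2517, 2760, 3003, 3247, 3490, 3733, 3977, 4220

j=1: r + 0k = 82.868 → ⌈·⌉ = 83
j=2: r + 1k = 326.201333… → ⌈·⌉ = 327
j=3: r + 2k = 569.534666… → ⌈·⌉ = 570
j=4: r + 3k = 812.868 → ⌈·⌉ = 813
j=5: r + 4k = 1056.201333… → ⌈·⌉ = 1057
j=6: r + 5k = 1299.534666… → ⌈·⌉ = 1300
j=7: r + 6k = 1542.868 → ⌈·⌉ = 1543
j=8: r + 7k = 1786.201333… → ⌈·⌉ = 1787
j=9: r + 8k = 2029.534666… → ⌈·⌉ = 2030
j=10: r + 9k = 2272.868 → ⌈·⌉ = 2273
j=11: r + 10k = 2516.201333… → ⌈·⌉ = 2517
j=12: r + 11k = 2759.534666… → ⌈·⌉ = 2760
j=13: r + 12k = 3002.868 → ⌈·⌉ = 3003
j=14: r + 13k = 3246.201333… → ⌈·⌉ = 3247
j=15: r + 14k = 3489.534666… → ⌈·⌉ = 3490
j=16: r + 15k = 3732.868 → ⌈·⌉ = 3733
j=17: r + 16k = 3976.201333… → ⌈·⌉ = 3977
j=18: r + 17k = 4219.534666… → ⌈·⌉ = 4220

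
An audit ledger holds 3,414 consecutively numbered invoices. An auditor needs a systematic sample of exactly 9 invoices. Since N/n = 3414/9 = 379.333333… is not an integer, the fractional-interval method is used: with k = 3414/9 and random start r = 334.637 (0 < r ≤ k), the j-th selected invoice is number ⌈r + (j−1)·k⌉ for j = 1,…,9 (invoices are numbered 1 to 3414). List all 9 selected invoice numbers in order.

j=1: r + 0k = 334.637 → ⌈·⌉ = 335
j=2: r + 1k = 713.970333… → ⌈·⌉ = 714
j=3: r + 2k = 1093.303666… → ⌈·⌉ = 1094
j=4: r + 3k = 1472.637 → ⌈·⌉ = 1473
j=5: r + 4k = 1851.970333… → ⌈·⌉ = 1852
j=6: r + 5k = 2231.303666… → ⌈·⌉ = 2232
j=7: r + 6k = 2610.637 → ⌈·⌉ = 2611
j=8: r + 7k = 2989.970333… → ⌈·⌉ = 2990
j=9: r + 8k = 3369.303666… → ⌈·⌉ = 3370

335, 714, 1094, 1473, 1852, 2232, 2611, 2990, 3370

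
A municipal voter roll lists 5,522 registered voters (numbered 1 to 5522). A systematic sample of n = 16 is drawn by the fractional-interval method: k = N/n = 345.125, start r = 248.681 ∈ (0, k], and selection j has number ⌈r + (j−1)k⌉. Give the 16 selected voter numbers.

j=1: r + 0k = 248.681 → ⌈·⌉ = 249
j=2: r + 1k = 593.806 → ⌈·⌉ = 594
j=3: r + 2k = 938.931 → ⌈·⌉ = 939
j=4: r + 3k = 1284.056 → ⌈·⌉ = 1285
j=5: r + 4k = 1629.181 → ⌈·⌉ = 1630
j=6: r + 5k = 1974.306 → ⌈·⌉ = 1975
j=7: r + 6k = 2319.431 → ⌈·⌉ = 2320
j=8: r + 7k = 2664.556 → ⌈·⌉ = 2665
j=9: r + 8k = 3009.681 → ⌈·⌉ = 3010
j=10: r + 9k = 3354.806 → ⌈·⌉ = 3355
j=11: r + 10k = 3699.931 → ⌈·⌉ = 3700
j=12: r + 11k = 4045.056 → ⌈·⌉ = 4046
j=13: r + 12k = 4390.181 → ⌈·⌉ = 4391
j=14: r + 13k = 4735.306 → ⌈·⌉ = 4736
j=15: r + 14k = 5080.431 → ⌈·⌉ = 5081
j=16: r + 15k = 5425.556 → ⌈·⌉ = 5426

249, 594, 939, 1285, 1630, 1975, 2320, 2665, 3010, 3355, 3700, 4046, 4391, 4736, 5081, 5426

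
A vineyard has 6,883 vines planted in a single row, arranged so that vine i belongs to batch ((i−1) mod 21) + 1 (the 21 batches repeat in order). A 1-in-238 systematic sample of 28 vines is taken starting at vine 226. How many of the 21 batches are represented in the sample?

3

Consecutive selections differ by k = 238, so their batch numbers differ by 238 mod 21 = 7.
gcd(238, 21) = 7, so the sample visits 21/7 = 3 distinct residues mod 21.
Start 226 is batch 16; the batches hit are 2, 9, 16.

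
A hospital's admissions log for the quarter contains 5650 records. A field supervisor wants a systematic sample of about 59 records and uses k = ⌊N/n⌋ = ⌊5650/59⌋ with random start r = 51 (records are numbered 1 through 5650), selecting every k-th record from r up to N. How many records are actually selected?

k = ⌊5650/59⌋ = 95
Achieved size = ⌊(5650 − 51)/95⌋ + 1 = ⌊5599/95⌋ + 1 = 58 + 1 = 59
(last selection: 51 + 58×95 = 5561 ≤ 5650; next would be 5656 > 5650)

59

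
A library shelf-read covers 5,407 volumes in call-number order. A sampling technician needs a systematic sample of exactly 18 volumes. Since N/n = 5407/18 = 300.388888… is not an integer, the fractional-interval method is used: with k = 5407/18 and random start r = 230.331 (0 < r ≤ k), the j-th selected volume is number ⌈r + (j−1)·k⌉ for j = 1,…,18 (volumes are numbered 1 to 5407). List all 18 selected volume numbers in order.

231, 531, 832, 1132, 1432, 1733, 2033, 2334, 2634, 2934, 3235, 3535, 3835, 4136, 4436, 4737, 5037, 5337

j=1: r + 0k = 230.331 → ⌈·⌉ = 231
j=2: r + 1k = 530.719888… → ⌈·⌉ = 531
j=3: r + 2k = 831.108777… → ⌈·⌉ = 832
j=4: r + 3k = 1131.497666… → ⌈·⌉ = 1132
j=5: r + 4k = 1431.886555… → ⌈·⌉ = 1432
j=6: r + 5k = 1732.275444… → ⌈·⌉ = 1733
j=7: r + 6k = 2032.664333… → ⌈·⌉ = 2033
j=8: r + 7k = 2333.053222… → ⌈·⌉ = 2334
j=9: r + 8k = 2633.442111… → ⌈·⌉ = 2634
j=10: r + 9k = 2933.831 → ⌈·⌉ = 2934
j=11: r + 10k = 3234.219888… → ⌈·⌉ = 3235
j=12: r + 11k = 3534.608777… → ⌈·⌉ = 3535
j=13: r + 12k = 3834.997666… → ⌈·⌉ = 3835
j=14: r + 13k = 4135.386555… → ⌈·⌉ = 4136
j=15: r + 14k = 4435.775444… → ⌈·⌉ = 4436
j=16: r + 15k = 4736.164333… → ⌈·⌉ = 4737
j=17: r + 16k = 5036.553222… → ⌈·⌉ = 5037
j=18: r + 17k = 5336.942111… → ⌈·⌉ = 5337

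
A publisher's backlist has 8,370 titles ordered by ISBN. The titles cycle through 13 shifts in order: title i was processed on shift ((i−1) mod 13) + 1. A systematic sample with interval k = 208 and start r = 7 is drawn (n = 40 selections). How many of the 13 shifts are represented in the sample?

1

Consecutive selections differ by k = 208, so their shift numbers differ by 208 mod 13 = 0.
gcd(208, 13) = 13, so the sample visits 13/13 = 1 distinct residues mod 13.
Start 7 is shift 7; the shifts hit are 7.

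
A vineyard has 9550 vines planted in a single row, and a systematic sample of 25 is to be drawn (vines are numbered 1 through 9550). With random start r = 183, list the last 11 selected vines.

k = N/n = 9550/25 = 382
15th selection = 183 + 14×382 = 5531
16th: 5531 + 382 = 5913
17th: 5913 + 382 = 6295
18th: 6295 + 382 = 6677
19th: 6677 + 382 = 7059
20th: 7059 + 382 = 7441
21st: 7441 + 382 = 7823
22nd: 7823 + 382 = 8205
23rd: 8205 + 382 = 8587
24th: 8587 + 382 = 8969
25th: 8969 + 382 = 9351

5531, 5913, 6295, 6677, 7059, 7441, 7823, 8205, 8587, 8969, 9351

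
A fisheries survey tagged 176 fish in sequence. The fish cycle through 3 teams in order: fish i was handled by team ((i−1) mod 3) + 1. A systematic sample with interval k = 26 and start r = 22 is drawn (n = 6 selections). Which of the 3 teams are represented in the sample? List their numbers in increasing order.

1, 2, 3

Consecutive selections differ by k = 26, so their team numbers differ by 26 mod 3 = 2.
gcd(26, 3) = 1, so the sample visits 3/1 = 3 distinct residues mod 3.
Start 22 is team 1; the teams hit are 1, 2, 3.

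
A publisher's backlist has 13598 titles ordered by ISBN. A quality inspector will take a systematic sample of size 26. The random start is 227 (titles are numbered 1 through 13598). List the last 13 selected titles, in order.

7026, 7549, 8072, 8595, 9118, 9641, 10164, 10687, 11210, 11733, 12256, 12779, 13302

k = N/n = 13598/26 = 523
14th selection = 227 + 13×523 = 7026
15th: 7026 + 523 = 7549
16th: 7549 + 523 = 8072
17th: 8072 + 523 = 8595
18th: 8595 + 523 = 9118
19th: 9118 + 523 = 9641
20th: 9641 + 523 = 10164
21st: 10164 + 523 = 10687
22nd: 10687 + 523 = 11210
23rd: 11210 + 523 = 11733
24th: 11733 + 523 = 12256
25th: 12256 + 523 = 12779
26th: 12779 + 523 = 13302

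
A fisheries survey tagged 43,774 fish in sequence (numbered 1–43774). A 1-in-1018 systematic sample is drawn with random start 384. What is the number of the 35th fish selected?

34996

k = 1018
35th selection = r + (35−1)·k = 384 + 34×1018 = 384 + 34612 = 34996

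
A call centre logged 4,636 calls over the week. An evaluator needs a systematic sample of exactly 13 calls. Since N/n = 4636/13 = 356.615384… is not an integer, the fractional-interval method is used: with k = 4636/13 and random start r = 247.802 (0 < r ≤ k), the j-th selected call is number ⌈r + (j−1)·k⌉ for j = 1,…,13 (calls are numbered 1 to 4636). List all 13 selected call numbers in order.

248, 605, 962, 1318, 1675, 2031, 2388, 2745, 3101, 3458, 3814, 4171, 4528

j=1: r + 0k = 247.802 → ⌈·⌉ = 248
j=2: r + 1k = 604.417384… → ⌈·⌉ = 605
j=3: r + 2k = 961.032769… → ⌈·⌉ = 962
j=4: r + 3k = 1317.648153… → ⌈·⌉ = 1318
j=5: r + 4k = 1674.263538… → ⌈·⌉ = 1675
j=6: r + 5k = 2030.878923… → ⌈·⌉ = 2031
j=7: r + 6k = 2387.494307… → ⌈·⌉ = 2388
j=8: r + 7k = 2744.109692… → ⌈·⌉ = 2745
j=9: r + 8k = 3100.725076… → ⌈·⌉ = 3101
j=10: r + 9k = 3457.340461… → ⌈·⌉ = 3458
j=11: r + 10k = 3813.955846… → ⌈·⌉ = 3814
j=12: r + 11k = 4170.571230… → ⌈·⌉ = 4171
j=13: r + 12k = 4527.186615… → ⌈·⌉ = 4528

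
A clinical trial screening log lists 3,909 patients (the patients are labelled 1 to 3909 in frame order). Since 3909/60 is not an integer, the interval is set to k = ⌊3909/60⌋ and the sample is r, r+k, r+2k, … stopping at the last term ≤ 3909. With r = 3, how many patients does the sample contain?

61

k = ⌊3909/60⌋ = 65
Achieved size = ⌊(3909 − 3)/65⌋ + 1 = ⌊3906/65⌋ + 1 = 60 + 1 = 61
(last selection: 3 + 60×65 = 3903 ≤ 3909; next would be 3968 > 3909)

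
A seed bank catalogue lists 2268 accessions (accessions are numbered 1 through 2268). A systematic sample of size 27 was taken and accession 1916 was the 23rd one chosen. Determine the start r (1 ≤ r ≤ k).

68

k = 2268/27 = 84
r = 1916 − (23−1)×84 = 1916 − 1848 = 68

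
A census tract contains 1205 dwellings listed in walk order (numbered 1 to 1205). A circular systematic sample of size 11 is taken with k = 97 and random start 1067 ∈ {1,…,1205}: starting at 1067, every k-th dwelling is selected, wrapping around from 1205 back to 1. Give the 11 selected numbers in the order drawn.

Selection 1: 1067
Selection 2: 1067 + 97 = 1164
Selection 3: 1164 + 97 = 1261 → 1261 − 1205 = 56
Selection 4: 56 + 97 = 153
Selection 5: 153 + 97 = 250
Selection 6: 250 + 97 = 347
Selection 7: 347 + 97 = 444
Selection 8: 444 + 97 = 541
Selection 9: 541 + 97 = 638
Selection 10: 638 + 97 = 735
Selection 11: 735 + 97 = 832

1067, 1164, 56, 153, 250, 347, 444, 541, 638, 735, 832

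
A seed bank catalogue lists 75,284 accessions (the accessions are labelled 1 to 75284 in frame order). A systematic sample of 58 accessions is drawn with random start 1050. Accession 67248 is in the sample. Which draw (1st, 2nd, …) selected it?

52

k = 75284/58 = 1298
position = (67248 − 1050)/1298 + 1 = 66198/1298 + 1 = 51 + 1 = 52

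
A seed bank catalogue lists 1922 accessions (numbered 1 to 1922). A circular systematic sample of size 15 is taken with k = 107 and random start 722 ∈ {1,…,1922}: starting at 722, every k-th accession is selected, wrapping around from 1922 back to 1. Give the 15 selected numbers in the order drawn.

722, 829, 936, 1043, 1150, 1257, 1364, 1471, 1578, 1685, 1792, 1899, 84, 191, 298

Selection 1: 722
Selection 2: 722 + 107 = 829
Selection 3: 829 + 107 = 936
Selection 4: 936 + 107 = 1043
Selection 5: 1043 + 107 = 1150
Selection 6: 1150 + 107 = 1257
Selection 7: 1257 + 107 = 1364
Selection 8: 1364 + 107 = 1471
Selection 9: 1471 + 107 = 1578
Selection 10: 1578 + 107 = 1685
Selection 11: 1685 + 107 = 1792
Selection 12: 1792 + 107 = 1899
Selection 13: 1899 + 107 = 2006 → 2006 − 1922 = 84
Selection 14: 84 + 107 = 191
Selection 15: 191 + 107 = 298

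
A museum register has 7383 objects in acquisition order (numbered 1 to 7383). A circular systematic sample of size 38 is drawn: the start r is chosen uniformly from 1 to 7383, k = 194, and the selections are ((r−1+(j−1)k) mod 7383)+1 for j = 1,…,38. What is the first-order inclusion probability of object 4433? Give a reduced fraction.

For each position j, as r ranges over 1…7383 the j-th selection hits every object exactly once, so object 4433 is selected for exactly 38 of the 7383 starts.
Inclusion probability = 38/7383.

38/7383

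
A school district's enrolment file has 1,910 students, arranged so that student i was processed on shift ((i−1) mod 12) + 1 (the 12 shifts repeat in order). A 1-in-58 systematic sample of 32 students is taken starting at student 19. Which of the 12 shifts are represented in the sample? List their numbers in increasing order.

1, 3, 5, 7, 9, 11

Consecutive selections differ by k = 58, so their shift numbers differ by 58 mod 12 = 10.
gcd(58, 12) = 2, so the sample visits 12/2 = 6 distinct residues mod 12.
Start 19 is shift 7; the shifts hit are 1, 3, 5, 7, 9, 11.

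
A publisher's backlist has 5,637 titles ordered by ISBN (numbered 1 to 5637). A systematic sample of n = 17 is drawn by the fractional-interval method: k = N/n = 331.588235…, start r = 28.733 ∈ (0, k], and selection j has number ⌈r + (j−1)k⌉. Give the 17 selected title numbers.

j=1: r + 0k = 28.733 → ⌈·⌉ = 29
j=2: r + 1k = 360.321235… → ⌈·⌉ = 361
j=3: r + 2k = 691.909470… → ⌈·⌉ = 692
j=4: r + 3k = 1023.497705… → ⌈·⌉ = 1024
j=5: r + 4k = 1355.085941… → ⌈·⌉ = 1356
j=6: r + 5k = 1686.674176… → ⌈·⌉ = 1687
j=7: r + 6k = 2018.262411… → ⌈·⌉ = 2019
j=8: r + 7k = 2349.850647… → ⌈·⌉ = 2350
j=9: r + 8k = 2681.438882… → ⌈·⌉ = 2682
j=10: r + 9k = 3013.027117… → ⌈·⌉ = 3014
j=11: r + 10k = 3344.615352… → ⌈·⌉ = 3345
j=12: r + 11k = 3676.203588… → ⌈·⌉ = 3677
j=13: r + 12k = 4007.791823… → ⌈·⌉ = 4008
j=14: r + 13k = 4339.380058… → ⌈·⌉ = 4340
j=15: r + 14k = 4670.968294… → ⌈·⌉ = 4671
j=16: r + 15k = 5002.556529… → ⌈·⌉ = 5003
j=17: r + 16k = 5334.144764… → ⌈·⌉ = 5335

29, 361, 692, 1024, 1356, 1687, 2019, 2350, 2682, 3014, 3345, 3677, 4008, 4340, 4671, 5003, 5335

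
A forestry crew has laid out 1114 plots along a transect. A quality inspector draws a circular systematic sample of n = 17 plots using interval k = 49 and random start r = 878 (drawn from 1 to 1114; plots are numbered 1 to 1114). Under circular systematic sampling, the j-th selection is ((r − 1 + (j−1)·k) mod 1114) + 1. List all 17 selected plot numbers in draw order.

878, 927, 976, 1025, 1074, 9, 58, 107, 156, 205, 254, 303, 352, 401, 450, 499, 548

Selection 1: 878
Selection 2: 878 + 49 = 927
Selection 3: 927 + 49 = 976
Selection 4: 976 + 49 = 1025
Selection 5: 1025 + 49 = 1074
Selection 6: 1074 + 49 = 1123 → 1123 − 1114 = 9
Selection 7: 9 + 49 = 58
Selection 8: 58 + 49 = 107
Selection 9: 107 + 49 = 156
Selection 10: 156 + 49 = 205
Selection 11: 205 + 49 = 254
Selection 12: 254 + 49 = 303
Selection 13: 303 + 49 = 352
Selection 14: 352 + 49 = 401
Selection 15: 401 + 49 = 450
Selection 16: 450 + 49 = 499
Selection 17: 499 + 49 = 548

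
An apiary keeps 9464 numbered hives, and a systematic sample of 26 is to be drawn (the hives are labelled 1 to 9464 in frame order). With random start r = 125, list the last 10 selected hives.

k = N/n = 9464/26 = 364
17th selection = 125 + 16×364 = 5949
18th: 5949 + 364 = 6313
19th: 6313 + 364 = 6677
20th: 6677 + 364 = 7041
21st: 7041 + 364 = 7405
22nd: 7405 + 364 = 7769
23rd: 7769 + 364 = 8133
24th: 8133 + 364 = 8497
25th: 8497 + 364 = 8861
26th: 8861 + 364 = 9225

5949, 6313, 6677, 7041, 7405, 7769, 8133, 8497, 8861, 9225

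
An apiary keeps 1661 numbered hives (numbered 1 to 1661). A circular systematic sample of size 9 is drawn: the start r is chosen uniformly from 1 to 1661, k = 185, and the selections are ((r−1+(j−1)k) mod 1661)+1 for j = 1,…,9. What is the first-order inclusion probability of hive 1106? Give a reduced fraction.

9/1661

For each position j, as r ranges over 1…1661 the j-th selection hits every hive exactly once, so hive 1106 is selected for exactly 9 of the 1661 starts.
Inclusion probability = 9/1661.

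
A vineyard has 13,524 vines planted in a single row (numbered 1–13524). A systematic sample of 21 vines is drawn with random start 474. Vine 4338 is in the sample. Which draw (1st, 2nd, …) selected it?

7

k = 13524/21 = 644
position = (4338 − 474)/644 + 1 = 3864/644 + 1 = 6 + 1 = 7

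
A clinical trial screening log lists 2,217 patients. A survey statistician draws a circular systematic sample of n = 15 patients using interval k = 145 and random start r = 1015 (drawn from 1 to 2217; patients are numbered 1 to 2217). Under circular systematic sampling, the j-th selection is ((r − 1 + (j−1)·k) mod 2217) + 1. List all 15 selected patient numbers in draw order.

Selection 1: 1015
Selection 2: 1015 + 145 = 1160
Selection 3: 1160 + 145 = 1305
Selection 4: 1305 + 145 = 1450
Selection 5: 1450 + 145 = 1595
Selection 6: 1595 + 145 = 1740
Selection 7: 1740 + 145 = 1885
Selection 8: 1885 + 145 = 2030
Selection 9: 2030 + 145 = 2175
Selection 10: 2175 + 145 = 2320 → 2320 − 2217 = 103
Selection 11: 103 + 145 = 248
Selection 12: 248 + 145 = 393
Selection 13: 393 + 145 = 538
Selection 14: 538 + 145 = 683
Selection 15: 683 + 145 = 828

1015, 1160, 1305, 1450, 1595, 1740, 1885, 2030, 2175, 103, 248, 393, 538, 683, 828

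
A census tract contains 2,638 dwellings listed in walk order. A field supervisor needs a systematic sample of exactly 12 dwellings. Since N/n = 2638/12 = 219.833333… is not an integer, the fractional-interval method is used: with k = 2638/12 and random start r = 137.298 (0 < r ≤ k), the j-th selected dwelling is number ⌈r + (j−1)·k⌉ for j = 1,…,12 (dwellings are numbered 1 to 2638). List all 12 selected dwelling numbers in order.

j=1: r + 0k = 137.298 → ⌈·⌉ = 138
j=2: r + 1k = 357.131333… → ⌈·⌉ = 358
j=3: r + 2k = 576.964666… → ⌈·⌉ = 577
j=4: r + 3k = 796.798 → ⌈·⌉ = 797
j=5: r + 4k = 1016.631333… → ⌈·⌉ = 1017
j=6: r + 5k = 1236.464666… → ⌈·⌉ = 1237
j=7: r + 6k = 1456.298 → ⌈·⌉ = 1457
j=8: r + 7k = 1676.131333… → ⌈·⌉ = 1677
j=9: r + 8k = 1895.964666… → ⌈·⌉ = 1896
j=10: r + 9k = 2115.798 → ⌈·⌉ = 2116
j=11: r + 10k = 2335.631333… → ⌈·⌉ = 2336
j=12: r + 11k = 2555.464666… → ⌈·⌉ = 2556

138, 358, 577, 797, 1017, 1237, 1457, 1677, 1896, 2116, 2336, 2556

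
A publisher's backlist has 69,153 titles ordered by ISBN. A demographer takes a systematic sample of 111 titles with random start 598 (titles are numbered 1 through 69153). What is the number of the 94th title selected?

k = 69153/111 = 623
94th selection = r + (94−1)·k = 598 + 93×623 = 598 + 57939 = 58537

58537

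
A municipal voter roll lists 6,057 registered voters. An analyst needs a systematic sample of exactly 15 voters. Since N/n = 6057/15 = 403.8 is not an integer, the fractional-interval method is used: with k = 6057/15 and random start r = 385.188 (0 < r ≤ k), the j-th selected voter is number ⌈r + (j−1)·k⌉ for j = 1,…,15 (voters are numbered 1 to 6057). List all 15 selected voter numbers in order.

j=1: r + 0k = 385.188 → ⌈·⌉ = 386
j=2: r + 1k = 788.988 → ⌈·⌉ = 789
j=3: r + 2k = 1192.788 → ⌈·⌉ = 1193
j=4: r + 3k = 1596.588 → ⌈·⌉ = 1597
j=5: r + 4k = 2000.388 → ⌈·⌉ = 2001
j=6: r + 5k = 2404.188 → ⌈·⌉ = 2405
j=7: r + 6k = 2807.988 → ⌈·⌉ = 2808
j=8: r + 7k = 3211.788 → ⌈·⌉ = 3212
j=9: r + 8k = 3615.588 → ⌈·⌉ = 3616
j=10: r + 9k = 4019.388 → ⌈·⌉ = 4020
j=11: r + 10k = 4423.188 → ⌈·⌉ = 4424
j=12: r + 11k = 4826.988 → ⌈·⌉ = 4827
j=13: r + 12k = 5230.788 → ⌈·⌉ = 5231
j=14: r + 13k = 5634.588 → ⌈·⌉ = 5635
j=15: r + 14k = 6038.388 → ⌈·⌉ = 6039

386, 789, 1193, 1597, 2001, 2405, 2808, 3212, 3616, 4020, 4424, 4827, 5231, 5635, 6039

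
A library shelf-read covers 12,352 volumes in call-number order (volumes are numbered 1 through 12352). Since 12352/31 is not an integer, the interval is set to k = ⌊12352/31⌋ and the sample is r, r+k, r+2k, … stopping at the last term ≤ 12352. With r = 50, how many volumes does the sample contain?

31

k = ⌊12352/31⌋ = 398
Achieved size = ⌊(12352 − 50)/398⌋ + 1 = ⌊12302/398⌋ + 1 = 30 + 1 = 31
(last selection: 50 + 30×398 = 11990 ≤ 12352; next would be 12388 > 12352)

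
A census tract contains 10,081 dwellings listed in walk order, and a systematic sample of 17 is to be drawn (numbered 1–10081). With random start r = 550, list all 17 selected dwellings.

k = N/n = 10081/17 = 593
dwelling 1: 550
dwelling 2: 550 + 593 = 1143
dwelling 3: 1143 + 593 = 1736
dwelling 4: 1736 + 593 = 2329
dwelling 5: 2329 + 593 = 2922
dwelling 6: 2922 + 593 = 3515
dwelling 7: 3515 + 593 = 4108
dwelling 8: 4108 + 593 = 4701
dwelling 9: 4701 + 593 = 5294
dwelling 10: 5294 + 593 = 5887
dwelling 11: 5887 + 593 = 6480
dwelling 12: 6480 + 593 = 7073
dwelling 13: 7073 + 593 = 7666
dwelling 14: 7666 + 593 = 8259
dwelling 15: 8259 + 593 = 8852
dwelling 16: 8852 + 593 = 9445
dwelling 17: 9445 + 593 = 10038

550, 1143, 1736, 2329, 2922, 3515, 4108, 4701, 5294, 5887, 6480, 7073, 7666, 8259, 8852, 9445, 10038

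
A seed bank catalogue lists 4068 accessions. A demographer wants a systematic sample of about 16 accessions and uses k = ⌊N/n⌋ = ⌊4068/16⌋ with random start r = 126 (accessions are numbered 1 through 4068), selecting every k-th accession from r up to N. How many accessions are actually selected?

16

k = ⌊4068/16⌋ = 254
Achieved size = ⌊(4068 − 126)/254⌋ + 1 = ⌊3942/254⌋ + 1 = 15 + 1 = 16
(last selection: 126 + 15×254 = 3936 ≤ 4068; next would be 4190 > 4068)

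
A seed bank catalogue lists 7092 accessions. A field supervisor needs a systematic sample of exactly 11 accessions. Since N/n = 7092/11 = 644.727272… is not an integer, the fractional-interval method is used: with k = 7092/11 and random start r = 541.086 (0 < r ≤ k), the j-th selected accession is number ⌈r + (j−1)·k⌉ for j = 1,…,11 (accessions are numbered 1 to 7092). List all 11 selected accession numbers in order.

542, 1186, 1831, 2476, 3120, 3765, 4410, 5055, 5699, 6344, 6989

j=1: r + 0k = 541.086 → ⌈·⌉ = 542
j=2: r + 1k = 1185.813272… → ⌈·⌉ = 1186
j=3: r + 2k = 1830.540545… → ⌈·⌉ = 1831
j=4: r + 3k = 2475.267818… → ⌈·⌉ = 2476
j=5: r + 4k = 3119.995090… → ⌈·⌉ = 3120
j=6: r + 5k = 3764.722363… → ⌈·⌉ = 3765
j=7: r + 6k = 4409.449636… → ⌈·⌉ = 4410
j=8: r + 7k = 5054.176909… → ⌈·⌉ = 5055
j=9: r + 8k = 5698.904181… → ⌈·⌉ = 5699
j=10: r + 9k = 6343.631454… → ⌈·⌉ = 6344
j=11: r + 10k = 6988.358727… → ⌈·⌉ = 6989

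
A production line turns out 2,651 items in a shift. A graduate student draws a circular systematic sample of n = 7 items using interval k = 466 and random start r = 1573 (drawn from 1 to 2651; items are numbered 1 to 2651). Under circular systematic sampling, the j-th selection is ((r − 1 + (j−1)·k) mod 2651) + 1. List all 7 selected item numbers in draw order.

Selection 1: 1573
Selection 2: 1573 + 466 = 2039
Selection 3: 2039 + 466 = 2505
Selection 4: 2505 + 466 = 2971 → 2971 − 2651 = 320
Selection 5: 320 + 466 = 786
Selection 6: 786 + 466 = 1252
Selection 7: 1252 + 466 = 1718

1573, 2039, 2505, 320, 786, 1252, 1718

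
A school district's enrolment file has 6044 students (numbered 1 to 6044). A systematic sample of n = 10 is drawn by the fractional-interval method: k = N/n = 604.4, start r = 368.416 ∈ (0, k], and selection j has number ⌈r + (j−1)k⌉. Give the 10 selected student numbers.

j=1: r + 0k = 368.416 → ⌈·⌉ = 369
j=2: r + 1k = 972.816 → ⌈·⌉ = 973
j=3: r + 2k = 1577.216 → ⌈·⌉ = 1578
j=4: r + 3k = 2181.616 → ⌈·⌉ = 2182
j=5: r + 4k = 2786.016 → ⌈·⌉ = 2787
j=6: r + 5k = 3390.416 → ⌈·⌉ = 3391
j=7: r + 6k = 3994.816 → ⌈·⌉ = 3995
j=8: r + 7k = 4599.216 → ⌈·⌉ = 4600
j=9: r + 8k = 5203.616 → ⌈·⌉ = 5204
j=10: r + 9k = 5808.016 → ⌈·⌉ = 5809

369, 973, 1578, 2182, 2787, 3391, 3995, 4600, 5204, 5809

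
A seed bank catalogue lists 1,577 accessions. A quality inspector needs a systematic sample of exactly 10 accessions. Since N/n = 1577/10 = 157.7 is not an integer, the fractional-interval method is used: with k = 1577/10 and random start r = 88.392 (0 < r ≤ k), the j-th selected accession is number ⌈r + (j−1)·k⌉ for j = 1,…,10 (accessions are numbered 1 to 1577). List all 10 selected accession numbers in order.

j=1: r + 0k = 88.392 → ⌈·⌉ = 89
j=2: r + 1k = 246.092 → ⌈·⌉ = 247
j=3: r + 2k = 403.792 → ⌈·⌉ = 404
j=4: r + 3k = 561.492 → ⌈·⌉ = 562
j=5: r + 4k = 719.192 → ⌈·⌉ = 720
j=6: r + 5k = 876.892 → ⌈·⌉ = 877
j=7: r + 6k = 1034.592 → ⌈·⌉ = 1035
j=8: r + 7k = 1192.292 → ⌈·⌉ = 1193
j=9: r + 8k = 1349.992 → ⌈·⌉ = 1350
j=10: r + 9k = 1507.692 → ⌈·⌉ = 1508

89, 247, 404, 562, 720, 877, 1035, 1193, 1350, 1508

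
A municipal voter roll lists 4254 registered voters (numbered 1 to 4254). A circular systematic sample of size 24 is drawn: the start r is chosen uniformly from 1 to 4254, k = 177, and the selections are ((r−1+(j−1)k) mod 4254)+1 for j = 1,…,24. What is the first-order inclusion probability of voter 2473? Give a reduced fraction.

For each position j, as r ranges over 1…4254 the j-th selection hits every voter exactly once, so voter 2473 is selected for exactly 24 of the 4254 starts.
Inclusion probability = 24/4254 = 4/709.

4/709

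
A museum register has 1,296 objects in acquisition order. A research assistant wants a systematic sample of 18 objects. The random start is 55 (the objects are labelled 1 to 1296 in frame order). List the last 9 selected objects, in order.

703, 775, 847, 919, 991, 1063, 1135, 1207, 1279

k = N/n = 1296/18 = 72
10th selection = 55 + 9×72 = 703
11th: 703 + 72 = 775
12th: 775 + 72 = 847
13th: 847 + 72 = 919
14th: 919 + 72 = 991
15th: 991 + 72 = 1063
16th: 1063 + 72 = 1135
17th: 1135 + 72 = 1207
18th: 1207 + 72 = 1279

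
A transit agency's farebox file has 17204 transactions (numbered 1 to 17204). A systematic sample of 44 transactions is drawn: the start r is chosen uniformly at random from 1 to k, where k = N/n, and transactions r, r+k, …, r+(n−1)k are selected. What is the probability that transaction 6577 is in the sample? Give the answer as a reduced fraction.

1/391

k = 17204/44 = 391.
Transaction 6577 is selected iff r ≡ 6577 (mod 391); exactly one such r in {1,…,391}.
Inclusion probability = 1/391.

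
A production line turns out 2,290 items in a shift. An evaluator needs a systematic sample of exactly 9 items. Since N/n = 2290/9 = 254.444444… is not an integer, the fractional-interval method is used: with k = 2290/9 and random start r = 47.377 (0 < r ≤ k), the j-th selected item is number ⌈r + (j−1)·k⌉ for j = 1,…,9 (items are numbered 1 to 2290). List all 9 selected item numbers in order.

j=1: r + 0k = 47.377 → ⌈·⌉ = 48
j=2: r + 1k = 301.821444… → ⌈·⌉ = 302
j=3: r + 2k = 556.265888… → ⌈·⌉ = 557
j=4: r + 3k = 810.710333… → ⌈·⌉ = 811
j=5: r + 4k = 1065.154777… → ⌈·⌉ = 1066
j=6: r + 5k = 1319.599222… → ⌈·⌉ = 1320
j=7: r + 6k = 1574.043666… → ⌈·⌉ = 1575
j=8: r + 7k = 1828.488111… → ⌈·⌉ = 1829
j=9: r + 8k = 2082.932555… → ⌈·⌉ = 2083

48, 302, 557, 811, 1066, 1320, 1575, 1829, 2083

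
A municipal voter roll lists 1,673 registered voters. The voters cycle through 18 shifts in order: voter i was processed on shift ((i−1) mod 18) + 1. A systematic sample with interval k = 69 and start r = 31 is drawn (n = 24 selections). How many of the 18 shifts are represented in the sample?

6

Consecutive selections differ by k = 69, so their shift numbers differ by 69 mod 18 = 15.
gcd(69, 18) = 3, so the sample visits 18/3 = 6 distinct residues mod 18.
Start 31 is shift 13; the shifts hit are 1, 4, 7, 10, 13, 16.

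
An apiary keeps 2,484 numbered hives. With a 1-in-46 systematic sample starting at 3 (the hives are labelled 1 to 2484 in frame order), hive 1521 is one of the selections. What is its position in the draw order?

k = 46
position = (1521 − 3)/46 + 1 = 1518/46 + 1 = 33 + 1 = 34

34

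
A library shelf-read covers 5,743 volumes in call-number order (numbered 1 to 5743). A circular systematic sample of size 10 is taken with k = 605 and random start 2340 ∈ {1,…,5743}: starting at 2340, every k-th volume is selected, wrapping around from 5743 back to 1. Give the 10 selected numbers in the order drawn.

Selection 1: 2340
Selection 2: 2340 + 605 = 2945
Selection 3: 2945 + 605 = 3550
Selection 4: 3550 + 605 = 4155
Selection 5: 4155 + 605 = 4760
Selection 6: 4760 + 605 = 5365
Selection 7: 5365 + 605 = 5970 → 5970 − 5743 = 227
Selection 8: 227 + 605 = 832
Selection 9: 832 + 605 = 1437
Selection 10: 1437 + 605 = 2042

2340, 2945, 3550, 4155, 4760, 5365, 227, 832, 1437, 2042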